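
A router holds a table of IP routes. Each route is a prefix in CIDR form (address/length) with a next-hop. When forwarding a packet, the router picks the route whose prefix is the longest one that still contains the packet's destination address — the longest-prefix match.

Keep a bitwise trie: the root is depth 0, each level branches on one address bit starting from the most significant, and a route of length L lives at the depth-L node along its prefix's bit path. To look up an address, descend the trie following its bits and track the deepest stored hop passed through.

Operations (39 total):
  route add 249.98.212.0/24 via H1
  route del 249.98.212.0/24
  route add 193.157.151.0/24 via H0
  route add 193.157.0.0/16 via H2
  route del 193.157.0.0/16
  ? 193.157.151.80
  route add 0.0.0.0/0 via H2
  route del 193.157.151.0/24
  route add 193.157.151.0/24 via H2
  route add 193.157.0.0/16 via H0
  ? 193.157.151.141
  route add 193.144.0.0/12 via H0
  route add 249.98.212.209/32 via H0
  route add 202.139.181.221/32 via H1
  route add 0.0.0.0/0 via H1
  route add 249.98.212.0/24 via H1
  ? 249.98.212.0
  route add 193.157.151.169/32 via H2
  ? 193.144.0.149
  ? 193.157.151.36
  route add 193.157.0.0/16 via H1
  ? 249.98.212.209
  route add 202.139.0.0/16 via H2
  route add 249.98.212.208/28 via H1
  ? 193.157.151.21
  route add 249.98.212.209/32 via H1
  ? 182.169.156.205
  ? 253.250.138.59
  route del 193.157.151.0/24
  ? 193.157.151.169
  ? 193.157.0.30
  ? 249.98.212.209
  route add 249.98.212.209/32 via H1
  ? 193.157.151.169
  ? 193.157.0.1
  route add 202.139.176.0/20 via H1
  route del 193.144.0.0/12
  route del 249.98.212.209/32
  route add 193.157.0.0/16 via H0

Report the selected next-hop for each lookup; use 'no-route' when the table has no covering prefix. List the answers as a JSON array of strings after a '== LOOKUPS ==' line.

Process each operation:
  add 249.98.212.0/24 -> H1 at depth 24
  - 249.98.212.0/24 clear@24
  add 193.157.151.0/24 -> H0 at depth 24
  add 193.157.0.0/16 -> H2 at depth 16
  - 193.157.0.0/16 clear@16
  Q 193.157.151.80: descend 110000011001110110010111 ; hops seen [H0] ; pick H0
  add 0.0.0.0/0 -> H2 at depth 0
  - 193.157.151.0/24 clear@24
  add 193.157.151.0/24 -> H2 at depth 24
  add 193.157.0.0/16 -> H0 at depth 16
  Q 193.157.151.141: descend 110000011001110110010111 ; hops seen [H2,H0,H2] ; pick H2
  add 193.144.0.0/12 -> H0 at depth 12
  add 249.98.212.209/32 -> H0 at depth 32
  add 202.139.181.221/32 -> H1 at depth 32
  add 0.0.0.0/0 -> H1 at depth 0
  add 249.98.212.0/24 -> H1 at depth 24
  Q 249.98.212.0: descend 111110010110001011010100 ; hops seen [H1,H1] ; pick H1
  add 193.157.151.169/32 -> H2 at depth 32
  Q 193.144.0.149: descend 110000011001 ; hops seen [H1,H0] ; pick H0
  Q 193.157.151.36: descend 110000011001110110010111 ; hops seen [H1,H0,H0,H2] ; pick H2
  add 193.157.0.0/16 -> H1 at depth 16
  Q 249.98.212.209: descend 11111001011000101101010011010001 ; hops seen [H1,H1,H0] ; pick H0
  add 202.139.0.0/16 -> H2 at depth 16
  add 249.98.212.208/28 -> H1 at depth 28
  Q 193.157.151.21: descend 110000011001110110010111 ; hops seen [H1,H0,H1,H2] ; pick H2
  add 249.98.212.209/32 -> H1 at depth 32
  Q 182.169.156.205: descend 1 ; hops seen [H1] ; pick H1
  Q 253.250.138.59: descend 11111 ; hops seen [H1] ; pick H1
  - 193.157.151.0/24 clear@24
  Q 193.157.151.169: descend 11000001100111011001011110101001 ; hops seen [H1,H0,H1,H2] ; pick H2
  Q 193.157.0.30: descend 1100000110011101 ; hops seen [H1,H0,H1] ; pick H1
  Q 249.98.212.209: descend 11111001011000101101010011010001 ; hops seen [H1,H1,H1,H1] ; pick H1
  add 249.98.212.209/32 -> H1 at depth 32
  Q 193.157.151.169: descend 11000001100111011001011110101001 ; hops seen [H1,H0,H1,H2] ; pick H2
  Q 193.157.0.1: descend 1100000110011101 ; hops seen [H1,H0,H1] ; pick H1
  add 202.139.176.0/20 -> H1 at depth 20
  - 193.144.0.0/12 clear@12
  - 249.98.212.209/32 clear@32
  add 193.157.0.0/16 -> H0 at depth 16

== LOOKUPS ==
["H0","H2","H1","H0","H2","H0","H2","H1","H1","H2","H1","H1","H2","H1"]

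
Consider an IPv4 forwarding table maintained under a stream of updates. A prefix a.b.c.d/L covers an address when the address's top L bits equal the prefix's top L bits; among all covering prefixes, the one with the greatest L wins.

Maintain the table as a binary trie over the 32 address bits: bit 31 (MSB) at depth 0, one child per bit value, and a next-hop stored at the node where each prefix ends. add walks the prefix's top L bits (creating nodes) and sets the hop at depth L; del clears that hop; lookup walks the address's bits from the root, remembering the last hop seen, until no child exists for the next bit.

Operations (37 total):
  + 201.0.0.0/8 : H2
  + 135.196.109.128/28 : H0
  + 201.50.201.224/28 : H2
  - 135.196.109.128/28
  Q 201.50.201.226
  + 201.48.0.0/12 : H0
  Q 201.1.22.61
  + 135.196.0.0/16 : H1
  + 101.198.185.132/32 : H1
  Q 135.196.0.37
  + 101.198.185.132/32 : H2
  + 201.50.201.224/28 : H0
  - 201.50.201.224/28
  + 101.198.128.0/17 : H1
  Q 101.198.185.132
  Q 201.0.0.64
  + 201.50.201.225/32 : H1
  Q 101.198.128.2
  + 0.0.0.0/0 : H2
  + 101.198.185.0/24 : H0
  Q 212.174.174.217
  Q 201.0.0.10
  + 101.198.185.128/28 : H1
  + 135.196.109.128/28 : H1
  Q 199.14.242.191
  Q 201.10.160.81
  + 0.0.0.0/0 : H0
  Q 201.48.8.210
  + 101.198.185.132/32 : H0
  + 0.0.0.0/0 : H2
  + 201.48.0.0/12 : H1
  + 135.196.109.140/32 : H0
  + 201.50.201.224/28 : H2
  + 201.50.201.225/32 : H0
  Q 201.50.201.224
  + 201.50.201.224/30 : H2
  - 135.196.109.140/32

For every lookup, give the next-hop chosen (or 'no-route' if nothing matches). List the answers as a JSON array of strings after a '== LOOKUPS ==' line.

Apply in order:
  add 201.0.0.0/8 -> H2 at depth 8
  add 135.196.109.128/28 -> H0 at depth 28
  add 201.50.201.224/28 -> H2 at depth 28
  - 135.196.109.128/28 clear@28
  lookup 201.50.201.226: bits 1100100100110010110010011110 walk d0:-→d1:-→d2:-→d3:-→d4:-→d5:-→d6:-→d7:-→d8:H2→d9:-→d10:-→d11:-→d12:-→d13:-→d14:-→d15:-→d16:-→d17:-→d18:-→d19:-→d20:-→d21:-→d22:-→d23:-→d24:-→d25:-→d26:-→d27:-→d28:H2 -> H2
  add 201.48.0.0/12 -> H0 at depth 12
  lookup 201.1.22.61: bits 1100100100 walk d0:-→d1:-→d2:-→d3:-→d4:-→d5:-→d6:-→d7:-→d8:H2→d9:-→d10:- -> H2
  add 135.196.0.0/16 -> H1 at depth 16
  add 101.198.185.132/32 -> H1 at depth 32
  lookup 135.196.0.37: bits 10000111110001000 walk d0:-→d1:-→d2:-→d3:-→d4:-→d5:-→d6:-→d7:-→d8:-→d9:-→d10:-→d11:-→d12:-→d13:-→d14:-→d15:-→d16:H1→d17:- -> H1
  add 101.198.185.132/32 -> H2 at depth 32
  add 201.50.201.224/28 -> H0 at depth 28
  - 201.50.201.224/28 clear@28
  add 101.198.128.0/17 -> H1 at depth 17
  lookup 101.198.185.132: bits 01100101110001101011100110000100 walk d0:-→d1:-→d2:-→d3:-→d4:-→d5:-→d6:-→d7:-→d8:-→d9:-→d10:-→d11:-→d12:-→d13:-→d14:-→d15:-→d16:-→d17:H1→d18:-→d19:-→d20:-→d21:-→d22:-→d23:-→d24:-→d25:-→d26:-→d27:-→d28:-→d29:-→d30:-→d31:-→d32:H2 -> H2
  lookup 201.0.0.64: bits 1100100100 walk d0:-→d1:-→d2:-→d3:-→d4:-→d5:-→d6:-→d7:-→d8:H2→d9:-→d10:- -> H2
  add 201.50.201.225/32 -> H1 at depth 32
  lookup 101.198.128.2: bits 011001011100011010 walk d0:-→d1:-→d2:-→d3:-→d4:-→d5:-→d6:-→d7:-→d8:-→d9:-→d10:-→d11:-→d12:-→d13:-→d14:-→d15:-→d16:-→d17:H1→d18:- -> H1
  add 0.0.0.0/0 -> H2 at depth 0
  add 101.198.185.0/24 -> H0 at depth 24
  lookup 212.174.174.217: bits 110 walk d0:H2→d1:-→d2:-→d3:- -> H2
  lookup 201.0.0.10: bits 1100100100 walk d0:H2→d1:-→d2:-→d3:-→d4:-→d5:-→d6:-→d7:-→d8:H2→d9:-→d10:- -> H2
  add 101.198.185.128/28 -> H1 at depth 28
  add 135.196.109.128/28 -> H1 at depth 28
  lookup 199.14.242.191: bits 1100 walk d0:H2→d1:-→d2:-→d3:-→d4:- -> H2
  lookup 201.10.160.81: bits 1100100100 walk d0:H2→d1:-→d2:-→d3:-→d4:-→d5:-→d6:-→d7:-→d8:H2→d9:-→d10:- -> H2
  add 0.0.0.0/0 -> H0 at depth 0
  lookup 201.48.8.210: bits 11001001001100 walk d0:H0→d1:-→d2:-→d3:-→d4:-→d5:-→d6:-→d7:-→d8:H2→d9:-→d10:-→d11:-→d12:H0→d13:-→d14:- -> H0
  add 101.198.185.132/32 -> H0 at depth 32
  add 0.0.0.0/0 -> H2 at depth 0
  add 201.48.0.0/12 -> H1 at depth 12
  add 135.196.109.140/32 -> H0 at depth 32
  add 201.50.201.224/28 -> H2 at depth 28
  add 201.50.201.225/32 -> H0 at depth 32
  lookup 201.50.201.224: bits 1100100100110010110010011110000 walk d0:H2→d1:-→d2:-→d3:-→d4:-→d5:-→d6:-→d7:-→d8:H2→d9:-→d10:-→d11:-→d12:H1→d13:-→d14:-→d15:-→d16:-→d17:-→d18:-→d19:-→d20:-→d21:-→d22:-→d23:-→d24:-→d25:-→d26:-→d27:-→d28:H2→d29:-→d30:-→d31:- -> H2
  add 201.50.201.224/30 -> H2 at depth 30
  - 135.196.109.140/32 clear@32

== LOOKUPS ==
["H2","H2","H1","H2","H2","H1","H2","H2","H2","H2","H0","H2"]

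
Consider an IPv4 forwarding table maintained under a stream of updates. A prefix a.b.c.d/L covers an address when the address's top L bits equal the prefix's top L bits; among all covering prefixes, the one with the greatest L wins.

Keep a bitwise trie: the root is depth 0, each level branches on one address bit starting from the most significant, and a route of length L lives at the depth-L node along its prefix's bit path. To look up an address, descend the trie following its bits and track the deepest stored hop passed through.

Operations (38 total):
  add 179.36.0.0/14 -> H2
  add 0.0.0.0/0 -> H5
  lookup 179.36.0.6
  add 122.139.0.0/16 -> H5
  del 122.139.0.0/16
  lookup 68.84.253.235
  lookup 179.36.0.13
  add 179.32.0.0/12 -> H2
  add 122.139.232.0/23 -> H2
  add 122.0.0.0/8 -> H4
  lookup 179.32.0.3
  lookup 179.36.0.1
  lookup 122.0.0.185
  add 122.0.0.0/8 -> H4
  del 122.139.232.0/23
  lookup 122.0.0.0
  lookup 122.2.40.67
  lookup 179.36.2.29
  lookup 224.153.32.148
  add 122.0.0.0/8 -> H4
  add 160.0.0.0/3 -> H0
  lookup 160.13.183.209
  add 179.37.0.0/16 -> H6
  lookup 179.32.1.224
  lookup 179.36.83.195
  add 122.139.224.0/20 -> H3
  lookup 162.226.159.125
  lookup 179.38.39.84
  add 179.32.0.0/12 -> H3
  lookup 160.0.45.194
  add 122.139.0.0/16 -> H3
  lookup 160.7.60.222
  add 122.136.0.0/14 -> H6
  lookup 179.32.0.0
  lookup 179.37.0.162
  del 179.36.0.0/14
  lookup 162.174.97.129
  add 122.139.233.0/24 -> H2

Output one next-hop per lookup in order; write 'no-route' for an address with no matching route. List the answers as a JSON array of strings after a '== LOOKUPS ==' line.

Trace:
  add 179.36.0.0/14 -> H2 at depth 14
  add 0.0.0.0/0 -> H5 at depth 0
  ? 179.36.0.6  path d0:H5→d1:-→d2:-→d3:-→d4:-→d5:-→d6:-→d7:-→d8:-→d9:-→d10:-→d11:-→d12:-→d13:-→d14:H2  best=H2
  add 122.139.0.0/16 -> H5 at depth 16
  del 122.139.0.0/16 (clear depth 16)
  ? 68.84.253.235  path d0:H5→d1:-→d2:-  best=H5
  ? 179.36.0.13  path d0:H5→d1:-→d2:-→d3:-→d4:-→d5:-→d6:-→d7:-→d8:-→d9:-→d10:-→d11:-→d12:-→d13:-→d14:H2  best=H2
  add 179.32.0.0/12 -> H2 at depth 12
  add 122.139.232.0/23 -> H2 at depth 23
  add 122.0.0.0/8 -> H4 at depth 8
  ? 179.32.0.3  path d0:H5→d1:-→d2:-→d3:-→d4:-→d5:-→d6:-→d7:-→d8:-→d9:-→d10:-→d11:-→d12:H2→d13:-  best=H2
  ? 179.36.0.1  path d0:H5→d1:-→d2:-→d3:-→d4:-→d5:-→d6:-→d7:-→d8:-→d9:-→d10:-→d11:-→d12:H2→d13:-→d14:H2  best=H2
  ? 122.0.0.185  path d0:H5→d1:-→d2:-→d3:-→d4:-→d5:-→d6:-→d7:-→d8:H4  best=H4
  add 122.0.0.0/8 -> H4 at depth 8
  del 122.139.232.0/23 (clear depth 23)
  ? 122.0.0.0  path d0:H5→d1:-→d2:-→d3:-→d4:-→d5:-→d6:-→d7:-→d8:H4  best=H4
  ? 122.2.40.67  path d0:H5→d1:-→d2:-→d3:-→d4:-→d5:-→d6:-→d7:-→d8:H4  best=H4
  ? 179.36.2.29  path d0:H5→d1:-→d2:-→d3:-→d4:-→d5:-→d6:-→d7:-→d8:-→d9:-→d10:-→d11:-→d12:H2→d13:-→d14:H2  best=H2
  ? 224.153.32.148  path d0:H5→d1:-  best=H5
  add 122.0.0.0/8 -> H4 at depth 8
  add 160.0.0.0/3 -> H0 at depth 3
  ? 160.13.183.209  path d0:H5→d1:-→d2:-→d3:H0  best=H0
  add 179.37.0.0/16 -> H6 at depth 16
  ? 179.32.1.224  path d0:H5→d1:-→d2:-→d3:H0→d4:-→d5:-→d6:-→d7:-→d8:-→d9:-→d10:-→d11:-→d12:H2→d13:-  best=H2
  ? 179.36.83.195  path d0:H5→d1:-→d2:-→d3:H0→d4:-→d5:-→d6:-→d7:-→d8:-→d9:-→d10:-→d11:-→d12:H2→d13:-→d14:H2→d15:-  best=H2
  add 122.139.224.0/20 -> H3 at depth 20
  ? 162.226.159.125  path d0:H5→d1:-→d2:-→d3:H0  best=H0
  ? 179.38.39.84  path d0:H5→d1:-→d2:-→d3:H0→d4:-→d5:-→d6:-→d7:-→d8:-→d9:-→d10:-→d11:-→d12:H2→d13:-→d14:H2  best=H2
  add 179.32.0.0/12 -> H3 at depth 12
  ? 160.0.45.194  path d0:H5→d1:-→d2:-→d3:H0  best=H0
  add 122.139.0.0/16 -> H3 at depth 16
  ? 160.7.60.222  path d0:H5→d1:-→d2:-→d3:H0  best=H0
  add 122.136.0.0/14 -> H6 at depth 14
  ? 179.32.0.0  path d0:H5→d1:-→d2:-→d3:H0→d4:-→d5:-→d6:-→d7:-→d8:-→d9:-→d10:-→d11:-→d12:H3→d13:-  best=H3
  ? 179.37.0.162  path d0:H5→d1:-→d2:-→d3:H0→d4:-→d5:-→d6:-→d7:-→d8:-→d9:-→d10:-→d11:-→d12:H3→d13:-→d14:H2→d15:-→d16:H6  best=H6
  del 179.36.0.0/14 (clear depth 14)
  ? 162.174.97.129  path d0:H5→d1:-→d2:-→d3:H0  best=H0
  add 122.139.233.0/24 -> H2 at depth 24

== LOOKUPS ==
["H2","H5","H2","H2","H2","H4","H4","H4","H2","H5","H0","H2","H2","H0","H2","H0","H0","H3","H6","H0"]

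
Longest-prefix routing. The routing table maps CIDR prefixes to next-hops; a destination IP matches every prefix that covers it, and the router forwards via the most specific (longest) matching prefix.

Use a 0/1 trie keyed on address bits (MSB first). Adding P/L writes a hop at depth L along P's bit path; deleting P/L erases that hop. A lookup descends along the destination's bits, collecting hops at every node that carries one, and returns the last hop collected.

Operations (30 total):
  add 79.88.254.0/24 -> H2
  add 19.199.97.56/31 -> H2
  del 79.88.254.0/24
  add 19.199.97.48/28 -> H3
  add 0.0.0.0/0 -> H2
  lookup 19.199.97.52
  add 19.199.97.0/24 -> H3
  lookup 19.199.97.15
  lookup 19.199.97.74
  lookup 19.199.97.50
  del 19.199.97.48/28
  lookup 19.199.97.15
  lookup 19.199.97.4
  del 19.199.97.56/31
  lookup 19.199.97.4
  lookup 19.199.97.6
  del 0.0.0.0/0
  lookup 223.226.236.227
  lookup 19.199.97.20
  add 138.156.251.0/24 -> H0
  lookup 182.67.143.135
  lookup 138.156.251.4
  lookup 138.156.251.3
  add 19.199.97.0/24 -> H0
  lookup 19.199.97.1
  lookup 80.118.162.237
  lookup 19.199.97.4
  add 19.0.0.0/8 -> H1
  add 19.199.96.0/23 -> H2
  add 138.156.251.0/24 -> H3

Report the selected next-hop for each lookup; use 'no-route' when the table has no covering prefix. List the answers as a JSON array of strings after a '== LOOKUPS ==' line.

Trace:
  add 79.88.254.0/24 -> H2 at depth 24
  add 19.199.97.56/31 -> H2 at depth 31
  del 79.88.254.0/24 (clear depth 24)
  add 19.199.97.48/28 -> H3 at depth 28
  add 0.0.0.0/0 -> H2 at depth 0
  lookup 19.199.97.52: bits 0001001111000111011000010011 walk d0:H2→d1:-→d2:-→d3:-→d4:-→d5:-→d6:-→d7:-→d8:-→d9:-→d10:-→d11:-→d12:-→d13:-→d14:-→d15:-→d16:-→d17:-→d18:-→d19:-→d20:-→d21:-→d22:-→d23:-→d24:-→d25:-→d26:-→d27:-→d28:H3 -> H3
  add 19.199.97.0/24 -> H3 at depth 24
  lookup 19.199.97.15: bits 00010011110001110110000100 walk d0:H2→d1:-→d2:-→d3:-→d4:-→d5:-→d6:-→d7:-→d8:-→d9:-→d10:-→d11:-→d12:-→d13:-→d14:-→d15:-→d16:-→d17:-→d18:-→d19:-→d20:-→d21:-→d22:-→d23:-→d24:H3→d25:-→d26:- -> H3
  lookup 19.199.97.74: bits 0001001111000111011000010 walk d0:H2→d1:-→d2:-→d3:-→d4:-→d5:-→d6:-→d7:-→d8:-→d9:-→d10:-→d11:-→d12:-→d13:-→d14:-→d15:-→d16:-→d17:-→d18:-→d19:-→d20:-→d21:-→d22:-→d23:-→d24:H3→d25:- -> H3
  lookup 19.199.97.50: bits 0001001111000111011000010011 walk d0:H2→d1:-→d2:-→d3:-→d4:-→d5:-→d6:-→d7:-→d8:-→d9:-→d10:-→d11:-→d12:-→d13:-→d14:-→d15:-→d16:-→d17:-→d18:-→d19:-→d20:-→d21:-→d22:-→d23:-→d24:H3→d25:-→d26:-→d27:-→d28:H3 -> H3
  del 19.199.97.48/28 (clear depth 28)
  lookup 19.199.97.15: bits 00010011110001110110000100 walk d0:H2→d1:-→d2:-→d3:-→d4:-→d5:-→d6:-→d7:-→d8:-→d9:-→d10:-→d11:-→d12:-→d13:-→d14:-→d15:-→d16:-→d17:-→d18:-→d19:-→d20:-→d21:-→d22:-→d23:-→d24:H3→d25:-→d26:- -> H3
  lookup 19.199.97.4: bits 00010011110001110110000100 walk d0:H2→d1:-→d2:-→d3:-→d4:-→d5:-→d6:-→d7:-→d8:-→d9:-→d10:-→d11:-→d12:-→d13:-→d14:-→d15:-→d16:-→d17:-→d18:-→d19:-→d20:-→d21:-→d22:-→d23:-→d24:H3→d25:-→d26:- -> H3
  del 19.199.97.56/31 (clear depth 31)
  lookup 19.199.97.4: bits 00010011110001110110000100 walk d0:H2→d1:-→d2:-→d3:-→d4:-→d5:-→d6:-→d7:-→d8:-→d9:-→d10:-→d11:-→d12:-→d13:-→d14:-→d15:-→d16:-→d17:-→d18:-→d19:-→d20:-→d21:-→d22:-→d23:-→d24:H3→d25:-→d26:- -> H3
  lookup 19.199.97.6: bits 00010011110001110110000100 walk d0:H2→d1:-→d2:-→d3:-→d4:-→d5:-→d6:-→d7:-→d8:-→d9:-→d10:-→d11:-→d12:-→d13:-→d14:-→d15:-→d16:-→d17:-→d18:-→d19:-→d20:-→d21:-→d22:-→d23:-→d24:H3→d25:-→d26:- -> H3
  del 0.0.0.0/0 (clear depth 0)
  lookup 223.226.236.227: bits ε walk d0:- -> no-route
  lookup 19.199.97.20: bits 00010011110001110110000100 walk d0:-→d1:-→d2:-→d3:-→d4:-→d5:-→d6:-→d7:-→d8:-→d9:-→d10:-→d11:-→d12:-→d13:-→d14:-→d15:-→d16:-→d17:-→d18:-→d19:-→d20:-→d21:-→d22:-→d23:-→d24:H3→d25:-→d26:- -> H3
  add 138.156.251.0/24 -> H0 at depth 24
  lookup 182.67.143.135: bits 10 walk d0:-→d1:-→d2:- -> no-route
  lookup 138.156.251.4: bits 100010101001110011111011 walk d0:-→d1:-→d2:-→d3:-→d4:-→d5:-→d6:-→d7:-→d8:-→d9:-→d10:-→d11:-→d12:-→d13:-→d14:-→d15:-→d16:-→d17:-→d18:-→d19:-→d20:-→d21:-→d22:-→d23:-→d24:H0 -> H0
  lookup 138.156.251.3: bits 100010101001110011111011 walk d0:-→d1:-→d2:-→d3:-→d4:-→d5:-→d6:-→d7:-→d8:-→d9:-→d10:-→d11:-→d12:-→d13:-→d14:-→d15:-→d16:-→d17:-→d18:-→d19:-→d20:-→d21:-→d22:-→d23:-→d24:H0 -> H0
  add 19.199.97.0/24 -> H0 at depth 24
  lookup 19.199.97.1: bits 00010011110001110110000100 walk d0:-→d1:-→d2:-→d3:-→d4:-→d5:-→d6:-→d7:-→d8:-→d9:-→d10:-→d11:-→d12:-→d13:-→d14:-→d15:-→d16:-→d17:-→d18:-→d19:-→d20:-→d21:-→d22:-→d23:-→d24:H0→d25:-→d26:- -> H0
  lookup 80.118.162.237: bits 010 walk d0:-→d1:-→d2:-→d3:- -> no-route
  lookup 19.199.97.4: bits 00010011110001110110000100 walk d0:-→d1:-→d2:-→d3:-→d4:-→d5:-→d6:-→d7:-→d8:-→d9:-→d10:-→d11:-→d12:-→d13:-→d14:-→d15:-→d16:-→d17:-→d18:-→d19:-→d20:-→d21:-→d22:-→d23:-→d24:H0→d25:-→d26:- -> H0
  add 19.0.0.0/8 -> H1 at depth 8
  add 19.199.96.0/23 -> H2 at depth 23
  add 138.156.251.0/24 -> H3 at depth 24

== LOOKUPS ==
["H3","H3","H3","H3","H3","H3","H3","H3","no-route","H3","no-route","H0","H0","H0","no-route","H0"]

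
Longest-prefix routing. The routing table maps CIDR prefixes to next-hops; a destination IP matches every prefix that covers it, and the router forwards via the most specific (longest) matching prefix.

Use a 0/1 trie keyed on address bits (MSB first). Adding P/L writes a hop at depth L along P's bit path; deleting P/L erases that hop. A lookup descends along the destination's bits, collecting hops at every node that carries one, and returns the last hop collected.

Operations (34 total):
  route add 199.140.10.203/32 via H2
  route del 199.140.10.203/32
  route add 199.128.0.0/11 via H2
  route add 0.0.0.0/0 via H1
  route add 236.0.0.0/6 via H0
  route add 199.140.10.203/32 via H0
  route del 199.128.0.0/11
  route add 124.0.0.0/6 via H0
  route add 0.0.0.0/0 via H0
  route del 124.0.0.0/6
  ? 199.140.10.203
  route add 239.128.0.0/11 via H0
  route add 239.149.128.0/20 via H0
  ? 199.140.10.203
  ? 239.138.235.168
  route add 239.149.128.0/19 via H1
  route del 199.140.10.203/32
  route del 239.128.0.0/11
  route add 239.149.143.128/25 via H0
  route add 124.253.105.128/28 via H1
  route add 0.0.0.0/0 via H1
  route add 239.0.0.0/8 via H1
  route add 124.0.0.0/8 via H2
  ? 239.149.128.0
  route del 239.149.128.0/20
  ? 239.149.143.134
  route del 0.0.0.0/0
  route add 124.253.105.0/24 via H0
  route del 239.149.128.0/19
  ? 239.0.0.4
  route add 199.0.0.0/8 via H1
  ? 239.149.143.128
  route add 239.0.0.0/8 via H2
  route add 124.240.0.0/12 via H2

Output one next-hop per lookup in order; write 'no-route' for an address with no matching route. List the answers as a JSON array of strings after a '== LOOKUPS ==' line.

Trace:
  + 199.140.10.203/32 (H2) depth=32
  - 199.140.10.203/32 clear@32
  + 199.128.0.0/11 (H2) depth=11
  + 0.0.0.0/0 (H1) depth=0
  + 236.0.0.0/6 (H0) depth=6
  + 199.140.10.203/32 (H0) depth=32
  - 199.128.0.0/11 clear@11
  + 124.0.0.0/6 (H0) depth=6
  + 0.0.0.0/0 (H0) depth=0
  - 124.0.0.0/6 clear@6
  ? 199.140.10.203  path d0:H0→d1:-→d2:-→d3:-→d4:-→d5:-→d6:-→d7:-→d8:-→d9:-→d10:-→d11:-→d12:-→d13:-→d14:-→d15:-→d16:-→d17:-→d18:-→d19:-→d20:-→d21:-→d22:-→d23:-→d24:-→d25:-→d26:-→d27:-→d28:-→d29:-→d30:-→d31:-→d32:H0  best=H0
  + 239.128.0.0/11 (H0) depth=11
  + 239.149.128.0/20 (H0) depth=20
  ? 199.140.10.203  path d0:H0→d1:-→d2:-→d3:-→d4:-→d5:-→d6:-→d7:-→d8:-→d9:-→d10:-→d11:-→d12:-→d13:-→d14:-→d15:-→d16:-→d17:-→d18:-→d19:-→d20:-→d21:-→d22:-→d23:-→d24:-→d25:-→d26:-→d27:-→d28:-→d29:-→d30:-→d31:-→d32:H0  best=H0
  ? 239.138.235.168  path d0:H0→d1:-→d2:-→d3:-→d4:-→d5:-→d6:H0→d7:-→d8:-→d9:-→d10:-→d11:H0  best=H0
  + 239.149.128.0/19 (H1) depth=19
  - 199.140.10.203/32 clear@32
  - 239.128.0.0/11 clear@11
  + 239.149.143.128/25 (H0) depth=25
  + 124.253.105.128/28 (H1) depth=28
  + 0.0.0.0/0 (H1) depth=0
  + 239.0.0.0/8 (H1) depth=8
  + 124.0.0.0/8 (H2) depth=8
  ? 239.149.128.0  path d0:H1→d1:-→d2:-→d3:-→d4:-→d5:-→d6:H0→d7:-→d8:H1→d9:-→d10:-→d11:-→d12:-→d13:-→d14:-→d15:-→d16:-→d17:-→d18:-→d19:H1→d20:H0  best=H0
  - 239.149.128.0/20 clear@20
  ? 239.149.143.134  path d0:H1→d1:-→d2:-→d3:-→d4:-→d5:-→d6:H0→d7:-→d8:H1→d9:-→d10:-→d11:-→d12:-→d13:-→d14:-→d15:-→d16:-→d17:-→d18:-→d19:H1→d20:-→d21:-→d22:-→d23:-→d24:-→d25:H0  best=H0
  - 0.0.0.0/0 clear@0
  + 124.253.105.0/24 (H0) depth=24
  - 239.149.128.0/19 clear@19
  ? 239.0.0.4  path d0:-→d1:-→d2:-→d3:-→d4:-→d5:-→d6:H0→d7:-→d8:H1  best=H1
  + 199.0.0.0/8 (H1) depth=8
  ? 239.149.143.128  path d0:-→d1:-→d2:-→d3:-→d4:-→d5:-→d6:H0→d7:-→d8:H1→d9:-→d10:-→d11:-→d12:-→d13:-→d14:-→d15:-→d16:-→d17:-→d18:-→d19:-→d20:-→d21:-→d22:-→d23:-→d24:-→d25:H0  best=H0
  + 239.0.0.0/8 (H2) depth=8
  + 124.240.0.0/12 (H2) depth=12

== LOOKUPS ==
["H0","H0","H0","H0","H0","H1","H0"]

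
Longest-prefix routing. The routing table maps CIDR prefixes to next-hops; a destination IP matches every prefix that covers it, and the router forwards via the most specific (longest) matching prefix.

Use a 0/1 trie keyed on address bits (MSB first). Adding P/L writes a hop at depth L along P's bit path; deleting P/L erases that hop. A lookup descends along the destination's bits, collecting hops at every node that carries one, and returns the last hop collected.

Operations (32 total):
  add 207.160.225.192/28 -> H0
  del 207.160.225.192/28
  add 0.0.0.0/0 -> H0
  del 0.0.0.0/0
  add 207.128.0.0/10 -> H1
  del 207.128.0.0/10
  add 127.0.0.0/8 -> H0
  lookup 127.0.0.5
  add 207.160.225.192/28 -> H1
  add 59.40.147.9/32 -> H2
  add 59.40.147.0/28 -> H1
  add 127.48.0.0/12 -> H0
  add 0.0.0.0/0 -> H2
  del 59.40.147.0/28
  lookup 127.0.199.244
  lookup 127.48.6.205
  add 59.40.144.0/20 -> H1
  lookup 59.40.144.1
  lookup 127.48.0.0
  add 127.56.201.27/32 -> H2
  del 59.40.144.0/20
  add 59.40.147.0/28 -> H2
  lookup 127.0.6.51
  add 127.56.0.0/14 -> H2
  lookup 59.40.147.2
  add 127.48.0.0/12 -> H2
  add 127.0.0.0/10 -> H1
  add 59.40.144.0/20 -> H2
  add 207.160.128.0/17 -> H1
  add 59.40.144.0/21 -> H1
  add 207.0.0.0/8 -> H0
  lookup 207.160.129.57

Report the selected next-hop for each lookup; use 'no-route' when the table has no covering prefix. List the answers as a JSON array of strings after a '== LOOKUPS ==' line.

Process each operation:
  add 207.160.225.192/28 -> H0 at depth 28
  del 207.160.225.192/28 (clear depth 28)
  add 0.0.0.0/0 -> H0 at depth 0
  del 0.0.0.0/0 (clear depth 0)
  add 207.128.0.0/10 -> H1 at depth 10
  del 207.128.0.0/10 (clear depth 10)
  add 127.0.0.0/8 -> H0 at depth 8
  ? 127.0.0.5  path d0:-→d1:-→d2:-→d3:-→d4:-→d5:-→d6:-→d7:-→d8:H0  best=H0
  add 207.160.225.192/28 -> H1 at depth 28
  add 59.40.147.9/32 -> H2 at depth 32
  add 59.40.147.0/28 -> H1 at depth 28
  add 127.48.0.0/12 -> H0 at depth 12
  add 0.0.0.0/0 -> H2 at depth 0
  del 59.40.147.0/28 (clear depth 28)
  ? 127.0.199.244  path d0:H2→d1:-→d2:-→d3:-→d4:-→d5:-→d6:-→d7:-→d8:H0→d9:-→d10:-  best=H0
  ? 127.48.6.205  path d0:H2→d1:-→d2:-→d3:-→d4:-→d5:-→d6:-→d7:-→d8:H0→d9:-→d10:-→d11:-→d12:H0  best=H0
  add 59.40.144.0/20 -> H1 at depth 20
  ? 59.40.144.1  path d0:H2→d1:-→d2:-→d3:-→d4:-→d5:-→d6:-→d7:-→d8:-→d9:-→d10:-→d11:-→d12:-→d13:-→d14:-→d15:-→d16:-→d17:-→d18:-→d19:-→d20:H1→d21:-→d22:-  best=H1
  ? 127.48.0.0  path d0:H2→d1:-→d2:-→d3:-→d4:-→d5:-→d6:-→d7:-→d8:H0→d9:-→d10:-→d11:-→d12:H0  best=H0
  add 127.56.201.27/32 -> H2 at depth 32
  del 59.40.144.0/20 (clear depth 20)
  add 59.40.147.0/28 -> H2 at depth 28
  ? 127.0.6.51  path d0:H2→d1:-→d2:-→d3:-→d4:-→d5:-→d6:-→d7:-→d8:H0→d9:-→d10:-  best=H0
  add 127.56.0.0/14 -> H2 at depth 14
  ? 59.40.147.2  path d0:H2→d1:-→d2:-→d3:-→d4:-→d5:-→d6:-→d7:-→d8:-→d9:-→d10:-→d11:-→d12:-→d13:-→d14:-→d15:-→d16:-→d17:-→d18:-→d19:-→d20:-→d21:-→d22:-→d23:-→d24:-→d25:-→d26:-→d27:-→d28:H2  best=H2
  add 127.48.0.0/12 -> H2 at depth 12
  add 127.0.0.0/10 -> H1 at depth 10
  add 59.40.144.0/20 -> H2 at depth 20
  add 207.160.128.0/17 -> H1 at depth 17
  add 59.40.144.0/21 -> H1 at depth 21
  add 207.0.0.0/8 -> H0 at depth 8
  ? 207.160.129.57  path d0:H2→d1:-→d2:-→d3:-→d4:-→d5:-→d6:-→d7:-→d8:H0→d9:-→d10:-→d11:-→d12:-→d13:-→d14:-→d15:-→d16:-→d17:H1  best=H1

== LOOKUPS ==
["H0","H0","H0","H1","H0","H0","H2","H1"]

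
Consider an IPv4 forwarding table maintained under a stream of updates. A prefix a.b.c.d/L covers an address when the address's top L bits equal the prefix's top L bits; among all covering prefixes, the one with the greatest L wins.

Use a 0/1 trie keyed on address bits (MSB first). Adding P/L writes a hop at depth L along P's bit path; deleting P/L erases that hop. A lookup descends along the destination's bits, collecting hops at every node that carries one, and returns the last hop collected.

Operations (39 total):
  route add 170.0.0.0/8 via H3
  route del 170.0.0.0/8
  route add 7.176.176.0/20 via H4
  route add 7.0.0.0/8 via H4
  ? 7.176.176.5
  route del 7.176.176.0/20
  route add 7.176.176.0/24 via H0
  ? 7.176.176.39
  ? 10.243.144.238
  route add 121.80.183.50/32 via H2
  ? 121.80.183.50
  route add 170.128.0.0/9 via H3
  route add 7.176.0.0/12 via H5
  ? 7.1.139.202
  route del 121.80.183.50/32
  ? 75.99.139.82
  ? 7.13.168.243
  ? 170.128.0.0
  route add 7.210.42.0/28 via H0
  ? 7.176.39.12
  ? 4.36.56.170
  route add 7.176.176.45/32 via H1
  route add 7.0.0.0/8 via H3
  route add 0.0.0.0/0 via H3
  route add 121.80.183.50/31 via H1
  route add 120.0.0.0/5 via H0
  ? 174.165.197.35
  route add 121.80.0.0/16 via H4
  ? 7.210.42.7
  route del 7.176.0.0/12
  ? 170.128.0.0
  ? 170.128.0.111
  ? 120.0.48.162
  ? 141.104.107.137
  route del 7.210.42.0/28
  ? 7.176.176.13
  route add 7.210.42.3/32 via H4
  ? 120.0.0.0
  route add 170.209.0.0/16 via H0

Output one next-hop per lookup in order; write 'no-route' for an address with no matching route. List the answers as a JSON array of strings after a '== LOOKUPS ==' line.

Apply in order:
  add 170.0.0.0/8 -> H3 at depth 8
  - 170.0.0.0/8 clear@8
  add 7.176.176.0/20 -> H4 at depth 20
  add 7.0.0.0/8 -> H4 at depth 8
  Q 7.176.176.5: descend 00000111101100001011 ; hops seen [H4,H4] ; pick H4
  - 7.176.176.0/20 clear@20
  add 7.176.176.0/24 -> H0 at depth 24
  Q 7.176.176.39: descend 000001111011000010110000 ; hops seen [H4,H0] ; pick H0
  Q 10.243.144.238: descend 0000 ; hops seen [∅] ; pick no-route
  add 121.80.183.50/32 -> H2 at depth 32
  Q 121.80.183.50: descend 01111001010100001011011100110010 ; hops seen [H2] ; pick H2
  add 170.128.0.0/9 -> H3 at depth 9
  add 7.176.0.0/12 -> H5 at depth 12
  Q 7.1.139.202: descend 00000111 ; hops seen [H4] ; pick H4
  - 121.80.183.50/32 clear@32
  Q 75.99.139.82: descend 01 ; hops seen [∅] ; pick no-route
  Q 7.13.168.243: descend 00000111 ; hops seen [H4] ; pick H4
  Q 170.128.0.0: descend 101010101 ; hops seen [H3] ; pick H3
  add 7.210.42.0/28 -> H0 at depth 28
  Q 7.176.39.12: descend 0000011110110000 ; hops seen [H4,H5] ; pick H5
  Q 4.36.56.170: descend 000001 ; hops seen [∅] ; pick no-route
  add 7.176.176.45/32 -> H1 at depth 32
  add 7.0.0.0/8 -> H3 at depth 8
  add 0.0.0.0/0 -> H3 at depth 0
  add 121.80.183.50/31 -> H1 at depth 31
  add 120.0.0.0/5 -> H0 at depth 5
  Q 174.165.197.35: descend 10101 ; hops seen [H3] ; pick H3
  add 121.80.0.0/16 -> H4 at depth 16
  Q 7.210.42.7: descend 0000011111010010001010100000 ; hops seen [H3,H3,H0] ; pick H0
  - 7.176.0.0/12 clear@12
  Q 170.128.0.0: descend 101010101 ; hops seen [H3,H3] ; pick H3
  Q 170.128.0.111: descend 101010101 ; hops seen [H3,H3] ; pick H3
  Q 120.0.48.162: descend 0111100 ; hops seen [H3,H0] ; pick H0
  Q 141.104.107.137: descend 10 ; hops seen [H3] ; pick H3
  - 7.210.42.0/28 clear@28
  Q 7.176.176.13: descend 00000111101100001011000000 ; hops seen [H3,H3,H0] ; pick H0
  add 7.210.42.3/32 -> H4 at depth 32
  Q 120.0.0.0: descend 0111100 ; hops seen [H3,H0] ; pick H0
  add 170.209.0.0/16 -> H0 at depth 16

== LOOKUPS ==
["H4","H0","no-route","H2","H4","no-route","H4","H3","H5","no-route","H3","H0","H3","H3","H0","H3","H0","H0"]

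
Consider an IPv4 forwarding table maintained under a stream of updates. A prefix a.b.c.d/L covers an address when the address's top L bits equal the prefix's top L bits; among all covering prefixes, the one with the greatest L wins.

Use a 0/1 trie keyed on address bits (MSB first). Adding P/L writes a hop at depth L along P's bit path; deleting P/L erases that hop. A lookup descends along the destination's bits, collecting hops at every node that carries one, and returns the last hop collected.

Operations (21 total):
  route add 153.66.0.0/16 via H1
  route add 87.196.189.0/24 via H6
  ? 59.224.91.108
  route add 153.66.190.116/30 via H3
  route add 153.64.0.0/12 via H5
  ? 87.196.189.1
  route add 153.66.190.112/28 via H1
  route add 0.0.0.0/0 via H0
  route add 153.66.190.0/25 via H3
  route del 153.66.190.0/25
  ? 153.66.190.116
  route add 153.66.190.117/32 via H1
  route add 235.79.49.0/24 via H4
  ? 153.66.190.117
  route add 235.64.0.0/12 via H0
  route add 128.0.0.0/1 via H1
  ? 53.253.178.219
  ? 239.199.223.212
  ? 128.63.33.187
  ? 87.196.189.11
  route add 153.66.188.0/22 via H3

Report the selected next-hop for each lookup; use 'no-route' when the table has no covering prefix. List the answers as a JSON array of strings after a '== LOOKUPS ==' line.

Process each operation:
  + 153.66.0.0/16 (H1) depth=16
  + 87.196.189.0/24 (H6) depth=24
  ? 59.224.91.108  path d0:-→d1:-  best=no-route
  + 153.66.190.116/30 (H3) depth=30
  + 153.64.0.0/12 (H5) depth=12
  ? 87.196.189.1  path d0:-→d1:-→d2:-→d3:-→d4:-→d5:-→d6:-→d7:-→d8:-→d9:-→d10:-→d11:-→d12:-→d13:-→d14:-→d15:-→d16:-→d17:-→d18:-→d19:-→d20:-→d21:-→d22:-→d23:-→d24:H6  best=H6
  + 153.66.190.112/28 (H1) depth=28
  + 0.0.0.0/0 (H0) depth=0
  + 153.66.190.0/25 (H3) depth=25
  - 153.66.190.0/25 clear@25
  ? 153.66.190.116  path d0:H0→d1:-→d2:-→d3:-→d4:-→d5:-→d6:-→d7:-→d8:-→d9:-→d10:-→d11:-→d12:H5→d13:-→d14:-→d15:-→d16:H1→d17:-→d18:-→d19:-→d20:-→d21:-→d22:-→d23:-→d24:-→d25:-→d26:-→d27:-→d28:H1→d29:-→d30:H3  best=H3
  + 153.66.190.117/32 (H1) depth=32
  + 235.79.49.0/24 (H4) depth=24
  ? 153.66.190.117  path d0:H0→d1:-→d2:-→d3:-→d4:-→d5:-→d6:-→d7:-→d8:-→d9:-→d10:-→d11:-→d12:H5→d13:-→d14:-→d15:-→d16:H1→d17:-→d18:-→d19:-→d20:-→d21:-→d22:-→d23:-→d24:-→d25:-→d26:-→d27:-→d28:H1→d29:-→d30:H3→d31:-→d32:H1  best=H1
  + 235.64.0.0/12 (H0) depth=12
  + 128.0.0.0/1 (H1) depth=1
  ? 53.253.178.219  path d0:H0→d1:-  best=H0
  ? 239.199.223.212  path d0:H0→d1:H1→d2:-→d3:-→d4:-→d5:-  best=H1
  ? 128.63.33.187  path d0:H0→d1:H1→d2:-→d3:-  best=H1
  ? 87.196.189.11  path d0:H0→d1:-→d2:-→d3:-→d4:-→d5:-→d6:-→d7:-→d8:-→d9:-→d10:-→d11:-→d12:-→d13:-→d14:-→d15:-→d16:-→d17:-→d18:-→d19:-→d20:-→d21:-→d22:-→d23:-→d24:H6  best=H6
  + 153.66.188.0/22 (H3) depth=22

== LOOKUPS ==
["no-route","H6","H3","H1","H0","H1","H1","H6"]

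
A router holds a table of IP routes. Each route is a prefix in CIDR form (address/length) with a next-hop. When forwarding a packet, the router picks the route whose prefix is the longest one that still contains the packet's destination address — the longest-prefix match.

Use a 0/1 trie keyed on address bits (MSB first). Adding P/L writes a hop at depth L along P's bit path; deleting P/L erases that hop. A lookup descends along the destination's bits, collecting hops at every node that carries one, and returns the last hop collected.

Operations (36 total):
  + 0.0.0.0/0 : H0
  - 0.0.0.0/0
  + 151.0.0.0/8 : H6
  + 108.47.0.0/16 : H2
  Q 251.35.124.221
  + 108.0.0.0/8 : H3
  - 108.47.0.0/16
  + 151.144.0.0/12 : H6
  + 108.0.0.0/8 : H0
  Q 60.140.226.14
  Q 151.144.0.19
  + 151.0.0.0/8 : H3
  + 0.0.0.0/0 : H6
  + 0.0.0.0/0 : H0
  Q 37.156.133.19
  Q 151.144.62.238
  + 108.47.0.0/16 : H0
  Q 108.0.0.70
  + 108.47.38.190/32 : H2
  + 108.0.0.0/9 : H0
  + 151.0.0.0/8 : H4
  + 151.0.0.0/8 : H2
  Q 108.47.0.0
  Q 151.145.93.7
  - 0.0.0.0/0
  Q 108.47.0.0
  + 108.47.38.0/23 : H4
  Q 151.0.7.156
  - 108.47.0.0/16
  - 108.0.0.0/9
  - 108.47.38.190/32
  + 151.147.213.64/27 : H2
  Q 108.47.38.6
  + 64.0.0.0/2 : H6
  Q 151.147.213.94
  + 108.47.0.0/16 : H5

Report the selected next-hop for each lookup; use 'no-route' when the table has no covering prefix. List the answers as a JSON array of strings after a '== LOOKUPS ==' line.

Trace:
  + 0.0.0.0/0 (H0) depth=0
  del 0.0.0.0/0 (clear depth 0)
  + 151.0.0.0/8 (H6) depth=8
  + 108.47.0.0/16 (H2) depth=16
  lookup 251.35.124.221: bits 1 walk d0:-→d1:- -> no-route
  + 108.0.0.0/8 (H3) depth=8
  del 108.47.0.0/16 (clear depth 16)
  + 151.144.0.0/12 (H6) depth=12
  + 108.0.0.0/8 (H0) depth=8
  lookup 60.140.226.14: bits 0 walk d0:-→d1:- -> no-route
  lookup 151.144.0.19: bits 100101111001 walk d0:-→d1:-→d2:-→d3:-→d4:-→d5:-→d6:-→d7:-→d8:H6→d9:-→d10:-→d11:-→d12:H6 -> H6
  + 151.0.0.0/8 (H3) depth=8
  + 0.0.0.0/0 (H6) depth=0
  + 0.0.0.0/0 (H0) depth=0
  lookup 37.156.133.19: bits 0 walk d0:H0→d1:- -> H0
  lookup 151.144.62.238: bits 100101111001 walk d0:H0→d1:-→d2:-→d3:-→d4:-→d5:-→d6:-→d7:-→d8:H3→d9:-→d10:-→d11:-→d12:H6 -> H6
  + 108.47.0.0/16 (H0) depth=16
  lookup 108.0.0.70: bits 0110110000 walk d0:H0→d1:-→d2:-→d3:-→d4:-→d5:-→d6:-→d7:-→d8:H0→d9:-→d10:- -> H0
  + 108.47.38.190/32 (H2) depth=32
  + 108.0.0.0/9 (H0) depth=9
  + 151.0.0.0/8 (H4) depth=8
  + 151.0.0.0/8 (H2) depth=8
  lookup 108.47.0.0: bits 011011000010111100 walk d0:H0→d1:-→d2:-→d3:-→d4:-→d5:-→d6:-→d7:-→d8:H0→d9:H0→d10:-→d11:-→d12:-→d13:-→d14:-→d15:-→d16:H0→d17:-→d18:- -> H0
  lookup 151.145.93.7: bits 100101111001 walk d0:H0→d1:-→d2:-→d3:-→d4:-→d5:-→d6:-→d7:-→d8:H2→d9:-→d10:-→d11:-→d12:H6 -> H6
  del 0.0.0.0/0 (clear depth 0)
  lookup 108.47.0.0: bits 011011000010111100 walk d0:-→d1:-→d2:-→d3:-→d4:-→d5:-→d6:-→d7:-→d8:H0→d9:H0→d10:-→d11:-→d12:-→d13:-→d14:-→d15:-→d16:H0→d17:-→d18:- -> H0
  + 108.47.38.0/23 (H4) depth=23
  lookup 151.0.7.156: bits 10010111 walk d0:-→d1:-→d2:-→d3:-→d4:-→d5:-→d6:-→d7:-→d8:H2 -> H2
  del 108.47.0.0/16 (clear depth 16)
  del 108.0.0.0/9 (clear depth 9)
  del 108.47.38.190/32 (clear depth 32)
  + 151.147.213.64/27 (H2) depth=27
  lookup 108.47.38.6: bits 011011000010111100100110 walk d0:-→d1:-→d2:-→d3:-→d4:-→d5:-→d6:-→d7:-→d8:H0→d9:-→d10:-→d11:-→d12:-→d13:-→d14:-→d15:-→d16:-→d17:-→d18:-→d19:-→d20:-→d21:-→d22:-→d23:H4→d24:- -> H4
  + 64.0.0.0/2 (H6) depth=2
  lookup 151.147.213.94: bits 100101111001001111010101010 walk d0:-→d1:-→d2:-→d3:-→d4:-→d5:-→d6:-→d7:-→d8:H2→d9:-→d10:-→d11:-→d12:H6→d13:-→d14:-→d15:-→d16:-→d17:-→d18:-→d19:-→d20:-→d21:-→d22:-→d23:-→d24:-→d25:-→d26:-→d27:H2 -> H2
  + 108.47.0.0/16 (H5) depth=16

== LOOKUPS ==
["no-route","no-route","H6","H0","H6","H0","H0","H6","H0","H2","H4","H2"]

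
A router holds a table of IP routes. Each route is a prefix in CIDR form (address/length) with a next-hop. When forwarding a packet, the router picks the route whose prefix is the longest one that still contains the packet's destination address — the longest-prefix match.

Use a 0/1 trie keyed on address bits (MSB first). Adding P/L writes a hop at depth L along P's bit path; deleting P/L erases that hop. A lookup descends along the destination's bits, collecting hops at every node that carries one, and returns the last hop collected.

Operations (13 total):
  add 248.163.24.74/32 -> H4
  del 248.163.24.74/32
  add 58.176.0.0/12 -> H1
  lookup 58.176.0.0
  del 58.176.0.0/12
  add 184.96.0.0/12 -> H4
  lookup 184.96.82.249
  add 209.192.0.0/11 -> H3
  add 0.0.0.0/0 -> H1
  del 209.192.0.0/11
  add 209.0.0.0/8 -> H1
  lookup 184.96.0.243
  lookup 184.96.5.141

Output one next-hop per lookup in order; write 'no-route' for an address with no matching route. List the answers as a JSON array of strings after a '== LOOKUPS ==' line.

Process each operation:
  + 248.163.24.74/32 (H4) depth=32
  del 248.163.24.74/32 (clear depth 32)
  + 58.176.0.0/12 (H1) depth=12
  ? 58.176.0.0  path d0:-→d1:-→d2:-→d3:-→d4:-→d5:-→d6:-→d7:-→d8:-→d9:-→d10:-→d11:-→d12:H1  best=H1
  del 58.176.0.0/12 (clear depth 12)
  + 184.96.0.0/12 (H4) depth=12
  ? 184.96.82.249  path d0:-→d1:-→d2:-→d3:-→d4:-→d5:-→d6:-→d7:-→d8:-→d9:-→d10:-→d11:-→d12:H4  best=H4
  + 209.192.0.0/11 (H3) depth=11
  + 0.0.0.0/0 (H1) depth=0
  del 209.192.0.0/11 (clear depth 11)
  + 209.0.0.0/8 (H1) depth=8
  ? 184.96.0.243  path d0:H1→d1:-→d2:-→d3:-→d4:-→d5:-→d6:-→d7:-→d8:-→d9:-→d10:-→d11:-→d12:H4  best=H4
  ? 184.96.5.141  path d0:H1→d1:-→d2:-→d3:-→d4:-→d5:-→d6:-→d7:-→d8:-→d9:-→d10:-→d11:-→d12:H4  best=H4

== LOOKUPS ==
["H1","H4","H4","H4"]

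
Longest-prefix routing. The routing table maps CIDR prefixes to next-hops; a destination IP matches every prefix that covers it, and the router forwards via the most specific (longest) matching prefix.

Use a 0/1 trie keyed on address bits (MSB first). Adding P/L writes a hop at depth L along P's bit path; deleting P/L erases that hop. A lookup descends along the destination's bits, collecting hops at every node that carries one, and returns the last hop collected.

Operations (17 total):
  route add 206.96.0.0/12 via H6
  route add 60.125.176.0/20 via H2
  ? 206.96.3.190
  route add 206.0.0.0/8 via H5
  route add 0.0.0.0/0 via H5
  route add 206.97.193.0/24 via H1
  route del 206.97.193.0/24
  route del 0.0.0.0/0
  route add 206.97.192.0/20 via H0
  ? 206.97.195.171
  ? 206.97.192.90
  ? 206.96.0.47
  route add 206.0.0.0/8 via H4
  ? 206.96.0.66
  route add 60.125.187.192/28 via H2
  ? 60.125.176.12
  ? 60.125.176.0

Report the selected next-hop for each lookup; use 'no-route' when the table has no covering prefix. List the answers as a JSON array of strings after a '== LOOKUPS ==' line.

Apply in order:
  add 206.96.0.0/12 -> H6 at depth 12
  add 60.125.176.0/20 -> H2 at depth 20
  ? 206.96.3.190  path d0:-→d1:-→d2:-→d3:-→d4:-→d5:-→d6:-→d7:-→d8:-→d9:-→d10:-→d11:-→d12:H6  best=H6
  add 206.0.0.0/8 -> H5 at depth 8
  add 0.0.0.0/0 -> H5 at depth 0
  add 206.97.193.0/24 -> H1 at depth 24
  del 206.97.193.0/24 (clear depth 24)
  del 0.0.0.0/0 (clear depth 0)
  add 206.97.192.0/20 -> H0 at depth 20
  ? 206.97.195.171  path d0:-→d1:-→d2:-→d3:-→d4:-→d5:-→d6:-→d7:-→d8:H5→d9:-→d10:-→d11:-→d12:H6→d13:-→d14:-→d15:-→d16:-→d17:-→d18:-→d19:-→d20:H0→d21:-→d22:-  best=H0
  ? 206.97.192.90  path d0:-→d1:-→d2:-→d3:-→d4:-→d5:-→d6:-→d7:-→d8:H5→d9:-→d10:-→d11:-→d12:H6→d13:-→d14:-→d15:-→d16:-→d17:-→d18:-→d19:-→d20:H0→d21:-→d22:-→d23:-  best=H0
  ? 206.96.0.47  path d0:-→d1:-→d2:-→d3:-→d4:-→d5:-→d6:-→d7:-→d8:H5→d9:-→d10:-→d11:-→d12:H6→d13:-→d14:-→d15:-  best=H6
  add 206.0.0.0/8 -> H4 at depth 8
  ? 206.96.0.66  path d0:-→d1:-→d2:-→d3:-→d4:-→d5:-→d6:-→d7:-→d8:H4→d9:-→d10:-→d11:-→d12:H6→d13:-→d14:-→d15:-  best=H6
  add 60.125.187.192/28 -> H2 at depth 28
  ? 60.125.176.12  path d0:-→d1:-→d2:-→d3:-→d4:-→d5:-→d6:-→d7:-→d8:-→d9:-→d10:-→d11:-→d12:-→d13:-→d14:-→d15:-→d16:-→d17:-→d18:-→d19:-→d20:H2  best=H2
  ? 60.125.176.0  path d0:-→d1:-→d2:-→d3:-→d4:-→d5:-→d6:-→d7:-→d8:-→d9:-→d10:-→d11:-→d12:-→d13:-→d14:-→d15:-→d16:-→d17:-→d18:-→d19:-→d20:H2  best=H2

== LOOKUPS ==
["H6","H0","H0","H6","H6","H2","H2"]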